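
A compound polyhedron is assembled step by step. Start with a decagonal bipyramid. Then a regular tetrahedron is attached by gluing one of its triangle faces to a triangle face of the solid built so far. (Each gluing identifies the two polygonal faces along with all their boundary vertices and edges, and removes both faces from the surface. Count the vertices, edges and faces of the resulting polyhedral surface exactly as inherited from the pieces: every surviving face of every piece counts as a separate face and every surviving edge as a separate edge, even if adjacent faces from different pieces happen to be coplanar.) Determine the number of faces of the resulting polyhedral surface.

A decagonal bipyramid: V=12, E=30, F=20.
Attach a regular tetrahedron (V=4, E=6, F=4) along a 3-gon: merge 3 vertices and 3 edges, delete both glued faces → V=13, E=33, F=22.
Check: V − E + F = 13 − 33 + 22 = 2.

22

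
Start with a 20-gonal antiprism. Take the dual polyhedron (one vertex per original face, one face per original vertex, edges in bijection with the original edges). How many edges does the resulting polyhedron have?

80

The base solid has V = 40, E = 80, F = 42.
The dual swaps V and F and preserves E: V′ = F = 42, E′ = E = 80, F′ = V = 40.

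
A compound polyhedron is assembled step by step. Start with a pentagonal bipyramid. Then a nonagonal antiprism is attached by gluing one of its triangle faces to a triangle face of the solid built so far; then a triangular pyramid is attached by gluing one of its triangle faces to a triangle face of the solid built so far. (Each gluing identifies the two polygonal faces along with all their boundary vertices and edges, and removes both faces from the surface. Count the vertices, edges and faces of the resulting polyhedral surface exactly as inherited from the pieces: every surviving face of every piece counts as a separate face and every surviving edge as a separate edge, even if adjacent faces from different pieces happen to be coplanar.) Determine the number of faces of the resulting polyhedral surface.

A pentagonal bipyramid: V=7, E=15, F=10.
Attach a nonagonal antiprism (V=18, E=36, F=20) along a 3-gon: merge 3 vertices and 3 edges, delete both glued faces → V=22, E=48, F=28.
Attach a triangular pyramid (V=4, E=6, F=4) along a 3-gon: merge 3 vertices and 3 edges, delete both glued faces → V=23, E=51, F=30.
Check: V − E + F = 23 − 51 + 30 = 2.

30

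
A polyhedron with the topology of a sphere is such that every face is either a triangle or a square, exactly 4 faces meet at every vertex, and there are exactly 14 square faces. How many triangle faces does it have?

8

Let x be the number of triangles; then F = 14 + x.
Edge–face incidences: 2E = 4·14 + 3·x = 56 + 3x.
Every vertex has degree 4, so 4V = 2E.
Euler: V − E + F = 2 ⇒ (2E)/4 − E + (14 + x) = 2.
Multiply by 8: 2·(2E) − 4·(2E) + 8·(14 + x) = 16, i.e. 112 + 8x − 2·(56 + 3x) = 16.
Collecting terms: 2x = 16, so x = 8.
Then 2E = 56 + 3·8 = 80, so E = 40, V = 2E/4 = 20, F = 14 + 8 = 22.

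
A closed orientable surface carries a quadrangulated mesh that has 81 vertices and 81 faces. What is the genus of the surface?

Every face is a square, so 2E = 4·81 = 324, giving E = 162.
χ = V − E + F = 81 − 162 + 81 = 0.
For a closed orientable surface χ = 2 − 2g, so g = (2 − (0))/2 = 1.

1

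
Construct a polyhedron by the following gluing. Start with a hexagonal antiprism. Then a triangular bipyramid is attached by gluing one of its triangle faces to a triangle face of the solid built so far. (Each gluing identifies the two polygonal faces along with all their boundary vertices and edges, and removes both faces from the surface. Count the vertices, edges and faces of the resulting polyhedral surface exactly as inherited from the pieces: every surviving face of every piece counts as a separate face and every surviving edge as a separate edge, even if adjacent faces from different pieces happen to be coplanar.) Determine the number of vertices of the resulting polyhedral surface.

A hexagonal antiprism: V=12, E=24, F=14.
Attach a triangular bipyramid (V=5, E=9, F=6) along a 3-gon: merge 3 vertices and 3 edges, delete both glued faces → V=14, E=30, F=18.
Check: V − E + F = 14 − 30 + 18 = 2.

14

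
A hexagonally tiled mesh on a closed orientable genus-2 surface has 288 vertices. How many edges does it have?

χ = 2 − 2·2 = -2, and every face is a hexagon so 6F = 2E.
V − E + F = -2 with E = 6F/2 gives 288 − (6/2 − 1)·F = -2, so F = 145 and E = 435.

435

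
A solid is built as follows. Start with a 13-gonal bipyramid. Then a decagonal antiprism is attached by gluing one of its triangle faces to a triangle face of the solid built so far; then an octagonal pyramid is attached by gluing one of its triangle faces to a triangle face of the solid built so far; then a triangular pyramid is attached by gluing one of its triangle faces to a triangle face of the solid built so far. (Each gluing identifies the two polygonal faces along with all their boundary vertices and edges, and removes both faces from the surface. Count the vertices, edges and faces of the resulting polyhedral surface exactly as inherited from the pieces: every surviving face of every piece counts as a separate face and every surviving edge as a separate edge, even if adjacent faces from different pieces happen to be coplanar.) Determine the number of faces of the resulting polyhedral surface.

A 13-gonal bipyramid: V=15, E=39, F=26.
Attach a decagonal antiprism (V=20, E=40, F=22) along a 3-gon: merge 3 vertices and 3 edges, delete both glued faces → V=32, E=76, F=46.
Attach an octagonal pyramid (V=9, E=16, F=9) along a 3-gon: merge 3 vertices and 3 edges, delete both glued faces → V=38, E=89, F=53.
Attach a triangular pyramid (V=4, E=6, F=4) along a 3-gon: merge 3 vertices and 3 edges, delete both glued faces → V=39, E=92, F=55.
Check: V − E + F = 39 − 92 + 55 = 2.

55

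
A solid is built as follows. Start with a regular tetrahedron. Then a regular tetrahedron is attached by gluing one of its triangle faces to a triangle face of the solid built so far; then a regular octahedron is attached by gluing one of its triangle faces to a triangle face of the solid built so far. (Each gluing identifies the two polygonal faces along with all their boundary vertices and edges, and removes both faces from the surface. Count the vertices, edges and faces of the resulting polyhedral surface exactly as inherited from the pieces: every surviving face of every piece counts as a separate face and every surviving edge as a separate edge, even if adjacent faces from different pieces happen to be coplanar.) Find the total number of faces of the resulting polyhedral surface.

12

A regular tetrahedron: V=4, E=6, F=4.
Attach a regular tetrahedron (V=4, E=6, F=4) along a 3-gon: merge 3 vertices and 3 edges, delete both glued faces → V=5, E=9, F=6.
Attach a regular octahedron (V=6, E=12, F=8) along a 3-gon: merge 3 vertices and 3 edges, delete both glued faces → V=8, E=18, F=12.
Check: V − E + F = 8 − 18 + 12 = 2.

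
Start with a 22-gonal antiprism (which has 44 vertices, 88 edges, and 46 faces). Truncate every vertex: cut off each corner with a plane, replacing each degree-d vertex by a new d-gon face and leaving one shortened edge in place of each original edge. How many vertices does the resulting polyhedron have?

176

Truncation replaces each original edge-end by a new vertex, so V′ = 2E = 176.
Each original edge survives, and each old vertex of degree d contributes d new edges; summing degrees gives Σd = 2E, so E′ = E + 2E = 3E = 264.
Each original face survives and each original vertex becomes one new face: F′ = F + V = 90.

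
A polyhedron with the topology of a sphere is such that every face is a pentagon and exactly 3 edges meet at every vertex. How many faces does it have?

Each face has 5 edges and each edge borders two faces, so 2E = 5F.
Each vertex has degree 3, so 3V = 2E and hence V = 5F/3.
Euler: V − E + F = 2 ⇒ (5F/3) − (5F/2) + F = 2.
Multiply by 6: (10 − 15 + 6)F = 12, i.e. 1F = 12.
So F = 12, E = 5·12/2 = 30, V = 5·12/3 = 20.

12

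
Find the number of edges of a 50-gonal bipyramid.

A bipyramid over an n-gon has 2n triangular faces and n + 2 vertices: V = 50 + 2 = 52, E = 3·50 = 150, F = 2·50 = 100.
Check: V − E + F = 52 − 150 + 100 = 2.

150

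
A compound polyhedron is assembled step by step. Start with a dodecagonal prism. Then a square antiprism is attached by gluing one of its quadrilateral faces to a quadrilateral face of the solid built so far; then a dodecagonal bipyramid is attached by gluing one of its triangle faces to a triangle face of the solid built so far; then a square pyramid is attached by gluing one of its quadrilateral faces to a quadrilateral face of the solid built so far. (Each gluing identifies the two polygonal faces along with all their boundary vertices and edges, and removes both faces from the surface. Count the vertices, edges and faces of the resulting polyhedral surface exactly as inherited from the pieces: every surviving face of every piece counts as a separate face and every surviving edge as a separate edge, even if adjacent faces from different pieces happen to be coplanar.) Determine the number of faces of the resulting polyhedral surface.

47

A dodecagonal prism: V=24, E=36, F=14.
Attach a square antiprism (V=8, E=16, F=10) along a 4-gon: merge 4 vertices and 4 edges, delete both glued faces → V=28, E=48, F=22.
Attach a dodecagonal bipyramid (V=14, E=36, F=24) along a 3-gon: merge 3 vertices and 3 edges, delete both glued faces → V=39, E=81, F=44.
Attach a square pyramid (V=5, E=8, F=5) along a 4-gon: merge 4 vertices and 4 edges, delete both glued faces → V=40, E=85, F=47.
Check: V − E + F = 40 − 85 + 47 = 2.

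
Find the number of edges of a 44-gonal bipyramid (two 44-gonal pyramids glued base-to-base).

132

A bipyramid over an n-gon has 2n triangular faces and n + 2 vertices: V = 44 + 2 = 46, E = 3·44 = 132, F = 2·44 = 88.
Check: V − E + F = 46 − 132 + 88 = 2.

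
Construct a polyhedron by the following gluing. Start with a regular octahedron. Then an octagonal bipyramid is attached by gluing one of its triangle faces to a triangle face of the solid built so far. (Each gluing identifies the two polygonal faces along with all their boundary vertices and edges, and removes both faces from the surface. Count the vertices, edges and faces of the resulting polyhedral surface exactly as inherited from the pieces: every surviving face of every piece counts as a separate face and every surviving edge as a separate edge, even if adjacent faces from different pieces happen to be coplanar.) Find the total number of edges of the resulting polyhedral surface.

33

A regular octahedron: V=6, E=12, F=8.
Attach an octagonal bipyramid (V=10, E=24, F=16) along a 3-gon: merge 3 vertices and 3 edges, delete both glued faces → V=13, E=33, F=22.
Check: V − E + F = 13 − 33 + 22 = 2.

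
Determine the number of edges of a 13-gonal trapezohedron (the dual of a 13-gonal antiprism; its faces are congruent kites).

52

The n-trapezohedron (dual of the n-antiprism) has V = 2·13 + 2 = 28, E = 4·13 = 52, F = 2·13 = 26.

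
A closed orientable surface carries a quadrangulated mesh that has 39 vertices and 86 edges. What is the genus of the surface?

3

Every face is a square and each edge borders two faces, so 4F = 2·86, giving F = 43.
χ = V − E + F = 39 − 86 + 43 = -4.
For a closed orientable surface χ = 2 − 2g, so g = (2 − (-4))/2 = 3.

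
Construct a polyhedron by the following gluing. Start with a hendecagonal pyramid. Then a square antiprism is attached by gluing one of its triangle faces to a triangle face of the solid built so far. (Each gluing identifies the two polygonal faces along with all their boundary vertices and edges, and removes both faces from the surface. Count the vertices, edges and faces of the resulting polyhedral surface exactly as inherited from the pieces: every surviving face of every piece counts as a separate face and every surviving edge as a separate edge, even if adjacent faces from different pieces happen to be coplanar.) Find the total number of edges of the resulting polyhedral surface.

35

A hendecagonal pyramid: V=12, E=22, F=12.
Attach a square antiprism (V=8, E=16, F=10) along a 3-gon: merge 3 vertices and 3 edges, delete both glued faces → V=17, E=35, F=20.
Check: V − E + F = 17 − 35 + 20 = 2.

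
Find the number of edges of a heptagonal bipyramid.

A bipyramid over an n-gon has 2n triangular faces and n + 2 vertices: V = 7 + 2 = 9, E = 3·7 = 21, F = 2·7 = 14.

21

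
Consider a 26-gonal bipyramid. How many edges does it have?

78

A bipyramid over an n-gon has 2n triangular faces and n + 2 vertices: V = 26 + 2 = 28, E = 3·26 = 78, F = 2·26 = 52.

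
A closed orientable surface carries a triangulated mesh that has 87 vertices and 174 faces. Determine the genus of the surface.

Every face is a triangle, so 2E = 3·174 = 522, giving E = 261.
χ = V − E + F = 87 − 261 + 174 = 0.
For a closed orientable surface χ = 2 − 2g, so g = (2 − (0))/2 = 1.

1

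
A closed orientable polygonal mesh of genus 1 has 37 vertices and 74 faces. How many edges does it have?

111

For a closed orientable surface of genus 1, χ = 2 − 2·1 = 0.
E = V + F − (0) = 37 + 74 − (0) = 111.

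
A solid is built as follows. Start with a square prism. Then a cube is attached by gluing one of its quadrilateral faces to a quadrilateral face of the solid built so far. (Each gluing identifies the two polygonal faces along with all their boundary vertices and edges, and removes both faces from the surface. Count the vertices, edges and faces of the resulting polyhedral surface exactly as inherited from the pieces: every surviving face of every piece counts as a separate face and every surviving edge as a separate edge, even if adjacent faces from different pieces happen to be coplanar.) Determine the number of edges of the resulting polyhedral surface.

A square prism: V=8, E=12, F=6.
Attach a cube (V=8, E=12, F=6) along a 4-gon: merge 4 vertices and 4 edges, delete both glued faces → V=12, E=20, F=10.
Check: V − E + F = 12 − 20 + 10 = 2.

20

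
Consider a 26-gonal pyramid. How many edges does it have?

A pyramid on an n-gon base has one n-gon and n triangles: V = 26 + 1 = 27, E = 2·26 = 52, F = 26 + 1 = 27.

52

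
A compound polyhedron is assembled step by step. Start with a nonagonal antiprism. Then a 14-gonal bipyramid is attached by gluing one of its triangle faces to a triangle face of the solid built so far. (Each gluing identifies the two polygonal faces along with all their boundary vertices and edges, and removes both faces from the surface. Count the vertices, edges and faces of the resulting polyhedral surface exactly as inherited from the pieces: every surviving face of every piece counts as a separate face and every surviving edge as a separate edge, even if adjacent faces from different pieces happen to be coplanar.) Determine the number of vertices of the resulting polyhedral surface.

A nonagonal antiprism: V=18, E=36, F=20.
Attach a 14-gonal bipyramid (V=16, E=42, F=28) along a 3-gon: merge 3 vertices and 3 edges, delete both glued faces → V=31, E=75, F=46.
Check: V − E + F = 31 − 75 + 46 = 2.

31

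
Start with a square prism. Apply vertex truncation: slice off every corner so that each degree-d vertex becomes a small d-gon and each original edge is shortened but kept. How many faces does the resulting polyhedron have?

14

The base solid has V = 8, E = 12, F = 6.
Truncation replaces each original edge-end by a new vertex, so V′ = 2E = 24.
Each original edge survives, and each old vertex of degree d contributes d new edges; summing degrees gives Σd = 2E, so E′ = E + 2E = 3E = 36.
Each original face survives and each original vertex becomes one new face: F′ = F + V = 14.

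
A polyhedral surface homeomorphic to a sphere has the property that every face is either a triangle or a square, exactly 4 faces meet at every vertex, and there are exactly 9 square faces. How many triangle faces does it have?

Let x be the number of triangles; then F = 9 + x.
Edge–face incidences: 2E = 4·9 + 3·x = 36 + 3x.
Every vertex has degree 4, so 4V = 2E.
Euler: V − E + F = 2 ⇒ (2E)/4 − E + (9 + x) = 2.
Multiply by 8: 2·(2E) − 4·(2E) + 8·(9 + x) = 16, i.e. 72 + 8x − 2·(36 + 3x) = 16.
Collecting terms: 2x = 16, so x = 8.
Then 2E = 36 + 3·8 = 60, so E = 30, V = 2E/4 = 15, F = 9 + 8 = 17.

8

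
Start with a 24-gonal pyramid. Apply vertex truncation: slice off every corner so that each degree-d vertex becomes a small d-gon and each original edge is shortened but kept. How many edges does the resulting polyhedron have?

The base solid has V = 25, E = 48, F = 25.
Truncation replaces each original edge-end by a new vertex, so V′ = 2E = 96.
Each original edge survives, and each old vertex of degree d contributes d new edges; summing degrees gives Σd = 2E, so E′ = E + 2E = 3E = 144.
Each original face survives and each original vertex becomes one new face: F′ = F + V = 50.

144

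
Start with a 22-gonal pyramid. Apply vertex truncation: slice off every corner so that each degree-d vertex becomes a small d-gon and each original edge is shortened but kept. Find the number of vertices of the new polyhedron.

88

The base solid has V = 23, E = 44, F = 23.
Truncation replaces each original edge-end by a new vertex, so V′ = 2E = 88.
Each original edge survives, and each old vertex of degree d contributes d new edges; summing degrees gives Σd = 2E, so E′ = E + 2E = 3E = 132.
Each original face survives and each original vertex becomes one new face: F′ = F + V = 46.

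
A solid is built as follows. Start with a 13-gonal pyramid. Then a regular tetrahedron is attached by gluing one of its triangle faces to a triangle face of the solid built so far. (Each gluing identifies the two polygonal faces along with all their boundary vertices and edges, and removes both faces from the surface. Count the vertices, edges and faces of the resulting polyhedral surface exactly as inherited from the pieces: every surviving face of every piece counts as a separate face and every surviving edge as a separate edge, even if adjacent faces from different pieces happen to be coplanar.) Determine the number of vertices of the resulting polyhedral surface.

A 13-gonal pyramid: V=14, E=26, F=14.
Attach a regular tetrahedron (V=4, E=6, F=4) along a 3-gon: merge 3 vertices and 3 edges, delete both glued faces → V=15, E=29, F=16.
Check: V − E + F = 15 − 29 + 16 = 2.

15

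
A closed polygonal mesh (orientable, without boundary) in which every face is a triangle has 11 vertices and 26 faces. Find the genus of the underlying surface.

Every face is a triangle, so 2E = 3·26 = 78, giving E = 39.
χ = V − E + F = 11 − 39 + 26 = -2.
For a closed orientable surface χ = 2 − 2g, so g = (2 − (-2))/2 = 2.

2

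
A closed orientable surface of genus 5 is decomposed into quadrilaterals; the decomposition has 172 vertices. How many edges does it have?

360

χ = 2 − 2·5 = -8, and every face is a square so 4F = 2E.
V − E + F = -8 with E = 4F/2 gives 172 − (4/2 − 1)·F = -8, so F = 180 and E = 360.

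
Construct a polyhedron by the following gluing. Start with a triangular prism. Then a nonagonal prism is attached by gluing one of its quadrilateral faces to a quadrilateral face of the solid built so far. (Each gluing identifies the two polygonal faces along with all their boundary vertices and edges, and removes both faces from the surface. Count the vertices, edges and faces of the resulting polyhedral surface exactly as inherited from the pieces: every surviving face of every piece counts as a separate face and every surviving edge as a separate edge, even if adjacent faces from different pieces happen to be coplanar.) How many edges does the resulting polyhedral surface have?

A triangular prism: V=6, E=9, F=5.
Attach a nonagonal prism (V=18, E=27, F=11) along a 4-gon: merge 4 vertices and 4 edges, delete both glued faces → V=20, E=32, F=14.
Check: V − E + F = 20 − 32 + 14 = 2.

32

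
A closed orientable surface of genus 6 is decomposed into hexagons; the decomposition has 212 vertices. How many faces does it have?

χ = 2 − 2·6 = -10, and every face is a hexagon so 6F = 2E.
V − E + F = -10 with E = 6F/2 gives 212 − (6/2 − 1)·F = -10, so F = 111 and E = 333.

111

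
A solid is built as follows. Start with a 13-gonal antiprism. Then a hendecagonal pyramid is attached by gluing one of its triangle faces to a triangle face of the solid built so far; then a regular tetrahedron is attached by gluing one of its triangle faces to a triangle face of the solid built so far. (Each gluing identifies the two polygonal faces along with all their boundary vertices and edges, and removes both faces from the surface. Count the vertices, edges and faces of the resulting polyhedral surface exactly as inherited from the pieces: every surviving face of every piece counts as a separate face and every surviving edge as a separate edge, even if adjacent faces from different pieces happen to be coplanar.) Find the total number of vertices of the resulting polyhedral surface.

A 13-gonal antiprism: V=26, E=52, F=28.
Attach a hendecagonal pyramid (V=12, E=22, F=12) along a 3-gon: merge 3 vertices and 3 edges, delete both glued faces → V=35, E=71, F=38.
Attach a regular tetrahedron (V=4, E=6, F=4) along a 3-gon: merge 3 vertices and 3 edges, delete both glued faces → V=36, E=74, F=40.
Check: V − E + F = 36 − 74 + 40 = 2.

36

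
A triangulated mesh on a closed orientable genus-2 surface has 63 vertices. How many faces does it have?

130

χ = 2 − 2·2 = -2, and every face is a triangle so 3F = 2E.
V − E + F = -2 with E = 3F/2 gives 63 − (3/2 − 1)·F = -2, so F = 130 and E = 195.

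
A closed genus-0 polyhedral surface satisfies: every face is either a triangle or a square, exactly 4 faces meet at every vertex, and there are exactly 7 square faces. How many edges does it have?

Let x be the number of triangles; then F = 7 + x.
Edge–face incidences: 2E = 4·7 + 3·x = 28 + 3x.
Every vertex has degree 4, so 4V = 2E.
Euler: V − E + F = 2 ⇒ (2E)/4 − E + (7 + x) = 2.
Multiply by 8: 2·(2E) − 4·(2E) + 8·(7 + x) = 16, i.e. 56 + 8x − 2·(28 + 3x) = 16.
Collecting terms: 2x = 16, so x = 8.
Then 2E = 28 + 3·8 = 52, so E = 26, V = 2E/4 = 13, F = 7 + 8 = 15.

26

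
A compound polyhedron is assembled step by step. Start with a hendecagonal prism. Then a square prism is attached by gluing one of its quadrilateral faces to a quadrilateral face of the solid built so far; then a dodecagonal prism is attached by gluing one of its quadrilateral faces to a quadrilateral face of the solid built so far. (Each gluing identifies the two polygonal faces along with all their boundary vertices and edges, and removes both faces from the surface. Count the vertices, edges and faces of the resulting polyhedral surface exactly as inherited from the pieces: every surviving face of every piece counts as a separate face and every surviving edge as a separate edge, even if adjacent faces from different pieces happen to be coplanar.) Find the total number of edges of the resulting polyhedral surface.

73

A hendecagonal prism: V=22, E=33, F=13.
Attach a square prism (V=8, E=12, F=6) along a 4-gon: merge 4 vertices and 4 edges, delete both glued faces → V=26, E=41, F=17.
Attach a dodecagonal prism (V=24, E=36, F=14) along a 4-gon: merge 4 vertices and 4 edges, delete both glued faces → V=46, E=73, F=29.
Check: V − E + F = 46 − 73 + 29 = 2.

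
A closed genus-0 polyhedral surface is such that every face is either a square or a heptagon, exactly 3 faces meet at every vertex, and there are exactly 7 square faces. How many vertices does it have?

Let x be the number of heptagons; then F = 7 + x.
Edge–face incidences: 2E = 4·7 + 7·x = 28 + 7x.
Every vertex has degree 3, so 3V = 2E.
Euler: V − E + F = 2 ⇒ (2E)/3 − E + (7 + x) = 2.
Multiply by 6: 2·(2E) − 3·(2E) + 6·(7 + x) = 12, i.e. 42 + 6x − (28 + 7x) = 12.
Collecting terms: −x + 14 = 12, so −x = −2, so x = 2.
Then 2E = 28 + 7·2 = 42, so E = 21, V = 2E/3 = 14, F = 7 + 2 = 9.

14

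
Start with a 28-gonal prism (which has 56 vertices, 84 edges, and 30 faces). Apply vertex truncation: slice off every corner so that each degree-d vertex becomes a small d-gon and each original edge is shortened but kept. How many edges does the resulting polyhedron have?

Truncation replaces each original edge-end by a new vertex, so V′ = 2E = 168.
Each original edge survives, and each old vertex of degree d contributes d new edges; summing degrees gives Σd = 2E, so E′ = E + 2E = 3E = 252.
Each original face survives and each original vertex becomes one new face: F′ = F + V = 86.

252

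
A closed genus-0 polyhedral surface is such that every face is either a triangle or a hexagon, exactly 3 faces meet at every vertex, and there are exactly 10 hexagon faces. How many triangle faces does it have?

4

Let x be the number of triangles; then F = 10 + x.
Edge–face incidences: 2E = 6·10 + 3·x = 60 + 3x.
Every vertex has degree 3, so 3V = 2E.
Euler: V − E + F = 2 ⇒ (2E)/3 − E + (10 + x) = 2.
Multiply by 6: 2·(2E) − 3·(2E) + 6·(10 + x) = 12, i.e. 60 + 6x − (60 + 3x) = 12.
Collecting terms: 3x = 12, so x = 4.
Then 2E = 60 + 3·4 = 72, so E = 36, V = 2E/3 = 24, F = 10 + 4 = 14.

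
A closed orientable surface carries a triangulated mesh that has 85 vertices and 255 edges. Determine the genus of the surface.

Every face is a triangle and each edge borders two faces, so 3F = 2·255, giving F = 170.
χ = V − E + F = 85 − 255 + 170 = 0.
For a closed orientable surface χ = 2 − 2g, so g = (2 − (0))/2 = 1.

1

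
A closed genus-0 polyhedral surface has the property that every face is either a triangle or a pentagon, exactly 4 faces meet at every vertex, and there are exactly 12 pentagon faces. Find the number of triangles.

Let x be the number of triangles; then F = 12 + x.
Edge–face incidences: 2E = 5·12 + 3·x = 60 + 3x.
Every vertex has degree 4, so 4V = 2E.
Euler: V − E + F = 2 ⇒ (2E)/4 − E + (12 + x) = 2.
Multiply by 8: 2·(2E) − 4·(2E) + 8·(12 + x) = 16, i.e. 96 + 8x − 2·(60 + 3x) = 16.
Collecting terms: 2x − 24 = 16, so 2x = 40, so x = 20.
Then 2E = 60 + 3·20 = 120, so E = 60, V = 2E/4 = 30, F = 12 + 20 = 32.

20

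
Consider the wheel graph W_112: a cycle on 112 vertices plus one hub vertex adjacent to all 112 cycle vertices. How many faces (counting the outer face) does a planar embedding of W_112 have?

W_112 has V = 112 + 1 = 113 vertices and E = 2·112 = 224 edges.
By Euler's formula F = 2 − V + E = 2 − 113 + 224 = 113.

113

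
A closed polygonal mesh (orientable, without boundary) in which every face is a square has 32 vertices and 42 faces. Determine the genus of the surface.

Every face is a square, so 2E = 4·42 = 168, giving E = 84.
χ = V − E + F = 32 − 84 + 42 = -10.
For a closed orientable surface χ = 2 − 2g, so g = (2 − (-10))/2 = 6.

6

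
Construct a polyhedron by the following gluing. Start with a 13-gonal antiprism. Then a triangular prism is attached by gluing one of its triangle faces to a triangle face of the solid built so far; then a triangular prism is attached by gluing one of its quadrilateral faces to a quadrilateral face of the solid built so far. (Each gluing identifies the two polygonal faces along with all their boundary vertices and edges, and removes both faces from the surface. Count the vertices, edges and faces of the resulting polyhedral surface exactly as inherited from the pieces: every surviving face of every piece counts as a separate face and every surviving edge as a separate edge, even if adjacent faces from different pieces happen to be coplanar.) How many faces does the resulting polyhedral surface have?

34

A 13-gonal antiprism: V=26, E=52, F=28.
Attach a triangular prism (V=6, E=9, F=5) along a 3-gon: merge 3 vertices and 3 edges, delete both glued faces → V=29, E=58, F=31.
Attach a triangular prism (V=6, E=9, F=5) along a 4-gon: merge 4 vertices and 4 edges, delete both glued faces → V=31, E=63, F=34.
Check: V − E + F = 31 − 63 + 34 = 2.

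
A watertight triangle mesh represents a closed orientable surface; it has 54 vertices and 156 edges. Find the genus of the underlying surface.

0

Every face is a triangle and each edge borders two faces, so 3F = 2·156, giving F = 104.
χ = V − E + F = 54 − 156 + 104 = 2.
For a closed orientable surface χ = 2 − 2g, so g = (2 − (2))/2 = 0.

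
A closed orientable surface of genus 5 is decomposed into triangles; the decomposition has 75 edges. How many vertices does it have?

17

χ = 2 − 2·5 = -8, and every face is a triangle so 3F = 2E.
F = 2E/3 = 50. Then V = -8 + E − F = -8 + 75 − 50 = 17.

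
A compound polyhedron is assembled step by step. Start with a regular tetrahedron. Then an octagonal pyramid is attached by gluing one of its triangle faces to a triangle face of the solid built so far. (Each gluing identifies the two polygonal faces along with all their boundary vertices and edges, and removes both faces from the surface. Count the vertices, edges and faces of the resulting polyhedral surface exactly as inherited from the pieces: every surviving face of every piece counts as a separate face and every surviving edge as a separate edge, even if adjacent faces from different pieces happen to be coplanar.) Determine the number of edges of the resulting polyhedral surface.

A regular tetrahedron: V=4, E=6, F=4.
Attach an octagonal pyramid (V=9, E=16, F=9) along a 3-gon: merge 3 vertices and 3 edges, delete both glued faces → V=10, E=19, F=11.
Check: V − E + F = 10 − 19 + 11 = 2.

19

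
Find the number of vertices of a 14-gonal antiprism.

28

An antiprism on an n-gon has two n-gon caps and 2n triangles: V = 2·14 = 28, E = 4·14 = 56, F = 2·14 + 2 = 30.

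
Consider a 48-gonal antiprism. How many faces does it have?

98

An antiprism on an n-gon has two n-gon caps and 2n triangles: V = 2·48 = 96, E = 4·48 = 192, F = 2·48 + 2 = 98.
Check: V − E + F = 96 − 192 + 98 = 2.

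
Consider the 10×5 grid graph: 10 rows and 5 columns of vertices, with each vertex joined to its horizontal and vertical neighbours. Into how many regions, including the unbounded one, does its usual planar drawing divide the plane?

The grid has V = 10·5 = 50 vertices and E = 10·4 + 5·9 = 85 edges.
F = 2 − V + E = 2 − 50 + 85 = 37.

37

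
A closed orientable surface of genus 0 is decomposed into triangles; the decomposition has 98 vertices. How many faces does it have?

χ = 2 − 2·0 = 2, and every face is a triangle so 3F = 2E.
V − E + F = 2 with E = 3F/2 gives 98 − (3/2 − 1)·F = 2, so F = 192 and E = 288.

192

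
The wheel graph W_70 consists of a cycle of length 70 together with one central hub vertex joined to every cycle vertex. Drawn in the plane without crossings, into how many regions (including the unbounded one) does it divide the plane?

71

W_70 has V = 70 + 1 = 71 vertices and E = 2·70 = 140 edges.
By Euler's formula F = 2 − V + E = 2 − 71 + 140 = 71.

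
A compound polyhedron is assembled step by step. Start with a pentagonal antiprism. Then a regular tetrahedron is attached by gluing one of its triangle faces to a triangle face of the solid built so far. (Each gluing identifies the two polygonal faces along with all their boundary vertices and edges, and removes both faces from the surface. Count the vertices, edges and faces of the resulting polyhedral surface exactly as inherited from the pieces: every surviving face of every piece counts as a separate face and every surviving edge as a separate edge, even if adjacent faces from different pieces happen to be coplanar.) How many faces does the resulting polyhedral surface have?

A pentagonal antiprism: V=10, E=20, F=12.
Attach a regular tetrahedron (V=4, E=6, F=4) along a 3-gon: merge 3 vertices and 3 edges, delete both glued faces → V=11, E=23, F=14.
Check: V − E + F = 11 − 23 + 14 = 2.

14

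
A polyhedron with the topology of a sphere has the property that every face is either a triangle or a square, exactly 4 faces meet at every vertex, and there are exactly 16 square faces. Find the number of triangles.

Let x be the number of triangles; then F = 16 + x.
Edge–face incidences: 2E = 4·16 + 3·x = 64 + 3x.
Every vertex has degree 4, so 4V = 2E.
Euler: V − E + F = 2 ⇒ (2E)/4 − E + (16 + x) = 2.
Multiply by 8: 2·(2E) − 4·(2E) + 8·(16 + x) = 16, i.e. 128 + 8x − 2·(64 + 3x) = 16.
Collecting terms: 2x = 16, so x = 8.
Then 2E = 64 + 3·8 = 88, so E = 44, V = 2E/4 = 22, F = 16 + 8 = 24.

8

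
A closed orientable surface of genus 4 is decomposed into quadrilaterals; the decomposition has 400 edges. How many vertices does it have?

194

χ = 2 − 2·4 = -6, and every face is a square so 4F = 2E.
F = 2E/4 = 200. Then V = -6 + E − F = -6 + 400 − 200 = 194.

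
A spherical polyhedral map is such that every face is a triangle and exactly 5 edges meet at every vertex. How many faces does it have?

20

Each face has 3 edges and each edge borders two faces, so 2E = 3F.
Each vertex has degree 5, so 5V = 2E and hence V = 3F/5.
Euler: V − E + F = 2 ⇒ (3F/5) − (3F/2) + F = 2.
Multiply by 10: (6 − 15 + 10)F = 20, i.e. 1F = 20.
So F = 20, E = 3·20/2 = 30, V = 3·20/5 = 12.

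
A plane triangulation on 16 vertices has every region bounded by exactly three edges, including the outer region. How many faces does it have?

In a plane triangulation 3F = 2E and V − E + F = 2, so F = 2V − 4 = 2·16 − 4 = 28.

28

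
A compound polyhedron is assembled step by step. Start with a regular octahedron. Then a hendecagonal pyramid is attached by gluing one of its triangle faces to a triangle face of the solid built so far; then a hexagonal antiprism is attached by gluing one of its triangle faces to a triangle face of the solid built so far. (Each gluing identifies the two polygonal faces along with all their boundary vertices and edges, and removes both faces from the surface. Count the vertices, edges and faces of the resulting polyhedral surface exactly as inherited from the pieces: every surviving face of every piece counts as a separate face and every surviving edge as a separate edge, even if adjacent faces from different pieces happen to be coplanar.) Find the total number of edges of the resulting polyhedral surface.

52

A regular octahedron: V=6, E=12, F=8.
Attach a hendecagonal pyramid (V=12, E=22, F=12) along a 3-gon: merge 3 vertices and 3 edges, delete both glued faces → V=15, E=31, F=18.
Attach a hexagonal antiprism (V=12, E=24, F=14) along a 3-gon: merge 3 vertices and 3 edges, delete both glued faces → V=24, E=52, F=30.
Check: V − E + F = 24 − 52 + 30 = 2.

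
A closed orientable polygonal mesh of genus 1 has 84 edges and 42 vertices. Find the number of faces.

For a closed orientable surface of genus 1, χ = 2 − 2·1 = 0.
F = 0 − V + E = 0 − 42 + 84 = 42.

42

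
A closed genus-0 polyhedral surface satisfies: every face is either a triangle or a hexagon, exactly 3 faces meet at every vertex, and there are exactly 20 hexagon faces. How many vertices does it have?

Let x be the number of triangles; then F = 20 + x.
Edge–face incidences: 2E = 6·20 + 3·x = 120 + 3x.
Every vertex has degree 3, so 3V = 2E.
Euler: V − E + F = 2 ⇒ (2E)/3 − E + (20 + x) = 2.
Multiply by 6: 2·(2E) − 3·(2E) + 6·(20 + x) = 12, i.e. 120 + 6x − (120 + 3x) = 12.
Collecting terms: 3x = 12, so x = 4.
Then 2E = 120 + 3·4 = 132, so E = 66, V = 2E/3 = 44, F = 20 + 4 = 24.

44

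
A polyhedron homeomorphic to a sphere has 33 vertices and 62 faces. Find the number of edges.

93

Here V − E + F = 2.
E = V + F − (2) = 33 + 62 − (2) = 93.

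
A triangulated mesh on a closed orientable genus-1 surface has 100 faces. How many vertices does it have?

50

χ = 2 − 2·1 = 0, and every face is a triangle so 3F = 2E.
E = 3·100/2 = 150. Then V = 0 + E − F = 0 + 150 − 100 = 50.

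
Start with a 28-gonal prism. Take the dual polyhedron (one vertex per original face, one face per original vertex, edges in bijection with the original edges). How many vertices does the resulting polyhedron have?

The base solid has V = 56, E = 84, F = 30.
The dual swaps V and F and preserves E: V′ = F = 30, E′ = E = 84, F′ = V = 56.

30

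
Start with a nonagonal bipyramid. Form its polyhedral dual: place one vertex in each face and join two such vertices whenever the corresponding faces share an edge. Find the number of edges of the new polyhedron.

27

The base solid has V = 11, E = 27, F = 18.
The dual swaps V and F and preserves E: V′ = F = 18, E′ = E = 27, F′ = V = 11.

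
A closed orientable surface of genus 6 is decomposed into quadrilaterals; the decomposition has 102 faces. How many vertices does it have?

χ = 2 − 2·6 = -10, and every face is a square so 4F = 2E.
E = 4·102/2 = 204. Then V = -10 + E − F = -10 + 204 − 102 = 92.

92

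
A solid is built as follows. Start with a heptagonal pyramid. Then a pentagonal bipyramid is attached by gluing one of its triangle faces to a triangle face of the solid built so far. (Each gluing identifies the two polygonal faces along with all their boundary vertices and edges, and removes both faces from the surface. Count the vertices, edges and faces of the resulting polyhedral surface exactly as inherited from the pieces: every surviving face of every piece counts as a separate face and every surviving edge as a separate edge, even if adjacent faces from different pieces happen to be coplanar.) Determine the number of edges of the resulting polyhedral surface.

A heptagonal pyramid: V=8, E=14, F=8.
Attach a pentagonal bipyramid (V=7, E=15, F=10) along a 3-gon: merge 3 vertices and 3 edges, delete both glued faces → V=12, E=26, F=16.
Check: V − E + F = 12 − 26 + 16 = 2.

26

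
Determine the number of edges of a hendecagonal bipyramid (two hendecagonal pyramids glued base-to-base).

33

A bipyramid over an n-gon has 2n triangular faces and n + 2 vertices: V = 11 + 2 = 13, E = 3·11 = 33, F = 2·11 = 22.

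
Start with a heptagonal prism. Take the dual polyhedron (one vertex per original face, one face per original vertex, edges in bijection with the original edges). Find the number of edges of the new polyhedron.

The base solid has V = 14, E = 21, F = 9.
The dual swaps V and F and preserves E: V′ = F = 9, E′ = E = 21, F′ = V = 14.

21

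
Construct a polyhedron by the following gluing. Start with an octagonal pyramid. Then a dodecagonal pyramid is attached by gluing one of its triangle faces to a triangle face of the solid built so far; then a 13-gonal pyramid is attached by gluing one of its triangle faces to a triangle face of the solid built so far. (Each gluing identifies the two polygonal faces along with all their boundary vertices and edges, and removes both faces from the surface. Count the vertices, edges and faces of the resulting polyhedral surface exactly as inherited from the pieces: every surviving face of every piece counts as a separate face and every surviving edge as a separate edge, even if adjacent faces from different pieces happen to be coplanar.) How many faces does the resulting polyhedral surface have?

An octagonal pyramid: V=9, E=16, F=9.
Attach a dodecagonal pyramid (V=13, E=24, F=13) along a 3-gon: merge 3 vertices and 3 edges, delete both glued faces → V=19, E=37, F=20.
Attach a 13-gonal pyramid (V=14, E=26, F=14) along a 3-gon: merge 3 vertices and 3 edges, delete both glued faces → V=30, E=60, F=32.
Check: V − E + F = 30 − 60 + 32 = 2.

32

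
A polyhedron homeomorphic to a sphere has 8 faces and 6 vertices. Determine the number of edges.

12

Here V − E + F = 2.
E = V + F − (2) = 6 + 8 − (2) = 12.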